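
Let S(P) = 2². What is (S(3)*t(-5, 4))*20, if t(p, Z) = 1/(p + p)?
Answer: -8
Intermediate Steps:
t(p, Z) = 1/(2*p)
S(P) = 4
(S(3)*t(-5, 4))*20 = (4*((½)/(-5)))*20 = (4*((½)*(-⅕)))*20 = (4*(-⅒))*20 = -⅖*20 = -8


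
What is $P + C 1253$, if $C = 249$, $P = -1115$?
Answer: $310882$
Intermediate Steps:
$P + C 1253 = -1115 + 249 \cdot 1253 = -1115 + 311997 = 310882$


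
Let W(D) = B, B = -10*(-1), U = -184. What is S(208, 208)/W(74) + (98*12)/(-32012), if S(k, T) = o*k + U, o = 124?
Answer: 102468942/40015 ≈ 2560.8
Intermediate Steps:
S(k, T) = -184 + 124*k (S(k, T) = 124*k - 184 = -184 + 124*k)
B = 10
W(D) = 10
S(208, 208)/W(74) + (98*12)/(-32012) = (-184 + 124*208)/10 + (98*12)/(-32012) = (-184 + 25792)*(1/10) + 1176*(-1/32012) = 25608*(1/10) - 294/8003 = 12804/5 - 294/8003 = 102468942/40015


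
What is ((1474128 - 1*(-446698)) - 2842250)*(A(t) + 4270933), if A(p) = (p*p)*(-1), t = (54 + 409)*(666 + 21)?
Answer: 93221619360078272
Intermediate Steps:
t = 318081 (t = 463*687 = 318081)
A(p) = -p² (A(p) = p²*(-1) = -p²)
((1474128 - 1*(-446698)) - 2842250)*(A(t) + 4270933) = ((1474128 - 1*(-446698)) - 2842250)*(-1*318081² + 4270933) = ((1474128 + 446698) - 2842250)*(-1*101175522561 + 4270933) = (1920826 - 2842250)*(-101175522561 + 4270933) = -921424*(-101171251628) = 93221619360078272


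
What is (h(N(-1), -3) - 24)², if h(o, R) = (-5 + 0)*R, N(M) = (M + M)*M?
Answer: 81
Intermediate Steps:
N(M) = 2*M² (N(M) = (2*M)*M = 2*M²)
h(o, R) = -5*R
(h(N(-1), -3) - 24)² = (-5*(-3) - 24)² = (15 - 24)² = (-9)² = 81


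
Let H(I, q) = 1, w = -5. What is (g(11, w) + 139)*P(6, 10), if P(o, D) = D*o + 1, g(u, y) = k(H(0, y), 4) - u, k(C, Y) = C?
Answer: 7869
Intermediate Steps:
g(u, y) = 1 - u
P(o, D) = 1 + D*o
(g(11, w) + 139)*P(6, 10) = ((1 - 1*11) + 139)*(1 + 10*6) = ((1 - 11) + 139)*(1 + 60) = (-10 + 139)*61 = 129*61 = 7869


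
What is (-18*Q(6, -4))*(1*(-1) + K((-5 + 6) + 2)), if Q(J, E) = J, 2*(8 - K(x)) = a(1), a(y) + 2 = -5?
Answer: -1134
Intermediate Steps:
a(y) = -7 (a(y) = -2 - 5 = -7)
K(x) = 23/2 (K(x) = 8 - ½*(-7) = 8 + 7/2 = 23/2)
(-18*Q(6, -4))*(1*(-1) + K((-5 + 6) + 2)) = (-18*6)*(1*(-1) + 23/2) = -108*(-1 + 23/2) = -108*21/2 = -1134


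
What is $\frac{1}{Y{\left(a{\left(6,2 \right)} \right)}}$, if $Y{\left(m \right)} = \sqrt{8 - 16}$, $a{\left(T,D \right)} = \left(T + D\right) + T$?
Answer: $- \frac{i \sqrt{2}}{4} \approx - 0.35355 i$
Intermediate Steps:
$a{\left(T,D \right)} = D + 2 T$ ($a{\left(T,D \right)} = \left(D + T\right) + T = D + 2 T$)
$Y{\left(m \right)} = 2 i \sqrt{2}$ ($Y{\left(m \right)} = \sqrt{-8} = 2 i \sqrt{2}$)
$\frac{1}{Y{\left(a{\left(6,2 \right)} \right)}} = \frac{1}{2 i \sqrt{2}} = - \frac{i \sqrt{2}}{4}$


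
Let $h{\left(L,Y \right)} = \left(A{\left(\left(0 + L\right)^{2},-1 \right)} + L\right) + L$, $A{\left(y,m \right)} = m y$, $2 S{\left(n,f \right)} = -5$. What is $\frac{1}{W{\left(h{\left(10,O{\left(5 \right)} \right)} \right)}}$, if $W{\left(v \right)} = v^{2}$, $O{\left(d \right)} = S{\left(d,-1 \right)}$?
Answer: $\frac{1}{6400} \approx 0.00015625$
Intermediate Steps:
$S{\left(n,f \right)} = - \frac{5}{2}$ ($S{\left(n,f \right)} = \frac{1}{2} \left(-5\right) = - \frac{5}{2}$)
$O{\left(d \right)} = - \frac{5}{2}$
$h{\left(L,Y \right)} = - L^{2} + 2 L$ ($h{\left(L,Y \right)} = \left(- \left(0 + L\right)^{2} + L\right) + L = \left(- L^{2} + L\right) + L = \left(L - L^{2}\right) + L = - L^{2} + 2 L$)
$\frac{1}{W{\left(h{\left(10,O{\left(5 \right)} \right)} \right)}} = \frac{1}{\left(10 \left(2 - 10\right)\right)^{2}} = \frac{1}{\left(10 \left(-8\right)\right)^{2}} = \frac{1}{\left(-80\right)^{2}} = \frac{1}{6400}$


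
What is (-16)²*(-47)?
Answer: -12032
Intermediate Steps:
(-16)²*(-47) = 256*(-47) = -12032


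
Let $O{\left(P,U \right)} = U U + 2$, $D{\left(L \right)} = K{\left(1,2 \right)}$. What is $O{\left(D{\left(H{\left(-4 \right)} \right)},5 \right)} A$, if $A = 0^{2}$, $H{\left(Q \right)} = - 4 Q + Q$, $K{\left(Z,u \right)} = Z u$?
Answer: $0$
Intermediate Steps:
$H{\left(Q \right)} = - 3 Q$
$D{\left(L \right)} = 2$ ($D{\left(L \right)} = 1 \cdot 2 = 2$)
$A = 0$
$O{\left(P,U \right)} = 2 + U^{2}$ ($O{\left(P,U \right)} = U^{2} + 2 = 2 + U^{2}$)
$O{\left(D{\left(H{\left(-4 \right)} \right)},5 \right)} A = \left(2 + 5^{2}\right) 0 = \left(2 + 25\right) 0 = 27 \cdot 0 = 0$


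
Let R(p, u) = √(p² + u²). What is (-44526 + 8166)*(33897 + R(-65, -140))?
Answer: -1232494920 - 181800*√953 ≈ -1.2381e+9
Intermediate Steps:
(-44526 + 8166)*(33897 + R(-65, -140)) = (-44526 + 8166)*(33897 + √((-65)² + (-140)²)) = -36360*(33897 + √(4225 + 19600)) = -36360*(33897 + √23825) = -36360*(33897 + 5*√953) = -1232494920 - 181800*√953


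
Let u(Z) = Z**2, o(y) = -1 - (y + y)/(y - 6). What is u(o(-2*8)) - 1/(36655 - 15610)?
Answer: 15341684/2546445 ≈ 6.0247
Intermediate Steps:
o(y) = -1 - 2*y/(-6 + y)
u(o(-2*8)) - 1/(36655 - 15610) = (3*(2 - (-2)*8)/(-6 - 2*8))**2 - 1/(36655 - 15610) = (3*(2 - 1*(-16))/(-6 - 16))**2 - 1/21045 = (3*(2 + 16)/(-22))**2 - 1*1/21045 = (3*(-1/22)*18)**2 - 1/21045 = (-27/11)**2 - 1/21045 = 729/121 - 1/21045 = 15341684/2546445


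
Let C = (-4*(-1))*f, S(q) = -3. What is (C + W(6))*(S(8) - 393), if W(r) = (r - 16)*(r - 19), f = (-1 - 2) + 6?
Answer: -56232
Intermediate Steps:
f = 3 (f = -3 + 6 = 3)
C = 12 (C = -4*(-1)*3 = 4*3 = 12)
W(r) = (-19 + r)*(-16 + r) (W(r) = (-16 + r)*(-19 + r) = (-19 + r)*(-16 + r))
(C + W(6))*(S(8) - 393) = (12 + (304 + 6**2 - 35*6))*(-3 - 393) = (12 + (304 + 36 - 210))*(-396) = (12 + 130)*(-396) = 142*(-396) = -56232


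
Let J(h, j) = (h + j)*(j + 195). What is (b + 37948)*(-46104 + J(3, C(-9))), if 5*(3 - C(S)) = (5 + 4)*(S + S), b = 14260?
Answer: -48627366528/25 ≈ -1.9451e+9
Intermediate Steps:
C(S) = 3 - 18*S/5 (C(S) = 3 - (5 + 4)*(S + S)/5 = 3 - 9*2*S/5 = 3 - 18*S/5)
J(h, j) = (195 + j)*(h + j) (J(h, j) = (h + j)*(195 + j) = (195 + j)*(h + j))
(b + 37948)*(-46104 + J(3, C(-9))) = (14260 + 37948)*(-46104 + ((3 - 18/5*(-9))² + 195*3 + 195*(3 - 18/5*(-9)) + 3*(3 - 18/5*(-9)))) = 52208*(-46104 + ((3 + 162/5)² + 585 + 195*(3 + 162/5) + 3*(3 + 162/5))) = 52208*(-46104 + ((177/5)² + 585 + 195*(177/5) + 3*(177/5))) = 52208*(-46104 + (31329/25 + 585 + 6903 + 531/5)) = 52208*(-46104 + 221184/25) = 52208*(-931416/25) = -48627366528/25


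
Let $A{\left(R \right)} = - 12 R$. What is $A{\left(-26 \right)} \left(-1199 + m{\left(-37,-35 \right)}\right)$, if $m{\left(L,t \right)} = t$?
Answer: $-385008$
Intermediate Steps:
$A{\left(-26 \right)} \left(-1199 + m{\left(-37,-35 \right)}\right) = \left(-12\right) \left(-26\right) \left(-1199 - 35\right) = 312 \left(-1234\right) = -385008$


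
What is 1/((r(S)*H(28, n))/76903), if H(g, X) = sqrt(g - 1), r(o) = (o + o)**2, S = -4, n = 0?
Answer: 76903*sqrt(3)/576 ≈ 231.25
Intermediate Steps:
r(o) = 4*o**2 (r(o) = (2*o)**2 = 4*o**2)
H(g, X) = sqrt(-1 + g)
1/((r(S)*H(28, n))/76903) = 1/(((4*(-4)**2)*sqrt(-1 + 28))/76903) = 1/(((4*16)*sqrt(27))*(1/76903)) = 1/((64*(3*sqrt(3)))*(1/76903)) = 1/((192*sqrt(3))*(1/76903)) = 1/(192*sqrt(3)/76903) = 76903*sqrt(3)/576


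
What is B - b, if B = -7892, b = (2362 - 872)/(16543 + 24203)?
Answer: -160784461/20373 ≈ -7892.0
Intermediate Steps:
b = 745/20373 (b = 1490/40746 = 1490*(1/40746) = 745/20373 ≈ 0.036568)
B - b = -7892 - 1*745/20373 = -7892 - 745/20373 = -160784461/20373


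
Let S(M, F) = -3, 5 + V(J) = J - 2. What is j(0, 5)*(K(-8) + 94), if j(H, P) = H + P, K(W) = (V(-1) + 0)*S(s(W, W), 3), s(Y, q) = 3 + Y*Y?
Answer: 590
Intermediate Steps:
s(Y, q) = 3 + Y²
V(J) = -7 + J (V(J) = -5 + (J - 2) = -5 + (-2 + J) = -7 + J)
K(W) = 24 (K(W) = ((-7 - 1) + 0)*(-3) = (-8 + 0)*(-3) = -8*(-3) = 24)
j(0, 5)*(K(-8) + 94) = (0 + 5)*(24 + 94) = 5*118 = 590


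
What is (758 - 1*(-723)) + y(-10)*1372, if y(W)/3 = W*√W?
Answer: 1481 - 41160*I*√10 ≈ 1481.0 - 1.3016e+5*I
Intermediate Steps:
y(W) = 3*W^(3/2) (y(W) = 3*(W*√W) = 3*W^(3/2))
(758 - 1*(-723)) + y(-10)*1372 = (758 - 1*(-723)) + (3*(-10)^(3/2))*1372 = (758 + 723) + (3*(-10*I*√10))*1372 = 1481 - 30*I*√10*1372 = 1481 - 41160*I*√10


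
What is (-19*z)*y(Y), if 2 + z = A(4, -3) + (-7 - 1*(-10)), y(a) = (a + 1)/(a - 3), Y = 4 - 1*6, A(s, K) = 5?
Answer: -114/5 ≈ -22.800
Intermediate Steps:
Y = -2 (Y = 4 - 6 = -2)
y(a) = (1 + a)/(-3 + a)
z = 6 (z = -2 + (5 + (-7 - 1*(-10))) = -2 + (5 + (-7 + 10)) = -2 + (5 + 3) = -2 + 8 = 6)
(-19*z)*y(Y) = (-19*6)*((1 - 2)/(-3 - 2)) = -114*(-1)/(-5) = -(-114)*(-1)/5 = -114*1/5 = -114/5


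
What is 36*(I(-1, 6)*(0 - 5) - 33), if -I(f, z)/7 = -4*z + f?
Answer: -32688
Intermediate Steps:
I(f, z) = -7*f + 28*z (I(f, z) = -7*(-4*z + f) = -7*(f - 4*z) = -7*f + 28*z)
36*(I(-1, 6)*(0 - 5) - 33) = 36*((-7*(-1) + 28*6)*(0 - 5) - 33) = 36*((7 + 168)*(-5) - 33) = 36*(175*(-5) - 33) = 36*(-875 - 33) = 36*(-908) = -32688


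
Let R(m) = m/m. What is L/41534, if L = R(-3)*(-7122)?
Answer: -3561/20767 ≈ -0.17147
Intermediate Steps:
R(m) = 1
L = -7122 (L = 1*(-7122) = -7122)
L/41534 = -7122/41534 = -7122*1/41534 = -3561/20767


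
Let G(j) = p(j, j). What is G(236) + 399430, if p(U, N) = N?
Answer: 399666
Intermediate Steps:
G(j) = j
G(236) + 399430 = 236 + 399430 = 399666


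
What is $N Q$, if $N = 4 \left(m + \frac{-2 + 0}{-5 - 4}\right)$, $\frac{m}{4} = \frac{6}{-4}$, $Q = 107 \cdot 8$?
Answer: $- \frac{178048}{9} \approx -19783.0$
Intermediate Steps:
$Q = 856$
$m = -6$ ($m = 4 \frac{6}{-4} = 4 \cdot 6 \left(- \frac{1}{4}\right) = 4 \left(- \frac{3}{2}\right) = -6$)
$N = - \frac{208}{9}$ ($N = 4 \left(-6 + \frac{-2 + 0}{-5 - 4}\right) = 4 \left(-6 - \frac{2}{-9}\right) = 4 \left(-6 - - \frac{2}{9}\right) = 4 \left(-6 + \frac{2}{9}\right) = 4 \left(- \frac{52}{9}\right) = - \frac{208}{9} \approx -23.111$)
$N Q = \left(- \frac{208}{9}\right) 856 = - \frac{178048}{9}$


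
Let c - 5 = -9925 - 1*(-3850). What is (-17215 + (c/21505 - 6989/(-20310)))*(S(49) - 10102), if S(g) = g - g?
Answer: 7595602014748351/43676655 ≈ 1.7391e+8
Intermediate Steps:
c = -6070 (c = 5 + (-9925 - 1*(-3850)) = 5 + (-9925 + 3850) = 5 - 6075 = -6070)
S(g) = 0
(-17215 + (c/21505 - 6989/(-20310)))*(S(49) - 10102) = (-17215 + (-6070/21505 - 6989/(-20310)))*(0 - 10102) = (-17215 + (-6070*1/21505 - 6989*(-1/20310)))*(-10102) = (-17215 + (-1214/4301 + 6989/20310))*(-10102) = (-17215 + 5403349/87353310)*(-10102) = -1503781828301/87353310*(-10102) = 7595602014748351/43676655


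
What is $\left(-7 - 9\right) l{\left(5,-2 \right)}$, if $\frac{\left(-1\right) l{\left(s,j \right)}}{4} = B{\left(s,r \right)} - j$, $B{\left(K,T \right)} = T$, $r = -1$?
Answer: $64$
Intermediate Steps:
$l{\left(s,j \right)} = 4 + 4 j$ ($l{\left(s,j \right)} = - 4 \left(-1 - j\right) = 4 + 4 j$)
$\left(-7 - 9\right) l{\left(5,-2 \right)} = \left(-7 - 9\right) \left(4 + 4 \left(-2\right)\right) = - 16 \left(4 - 8\right) = \left(-16\right) \left(-4\right) = 64$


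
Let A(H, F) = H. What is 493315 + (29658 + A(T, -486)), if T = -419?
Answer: 522554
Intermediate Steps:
493315 + (29658 + A(T, -486)) = 493315 + (29658 - 419) = 493315 + 29239 = 522554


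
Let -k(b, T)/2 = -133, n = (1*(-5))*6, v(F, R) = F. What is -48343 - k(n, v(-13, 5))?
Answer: -48609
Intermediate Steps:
n = -30 (n = -5*6 = -30)
k(b, T) = 266 (k(b, T) = -2*(-133) = 266)
-48343 - k(n, v(-13, 5)) = -48343 - 1*266 = -48343 - 266 = -48609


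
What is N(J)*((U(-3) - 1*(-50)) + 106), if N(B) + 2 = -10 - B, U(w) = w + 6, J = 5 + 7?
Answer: -3816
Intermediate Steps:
J = 12
U(w) = 6 + w
N(B) = -12 - B (N(B) = -2 + (-10 - B) = -12 - B)
N(J)*((U(-3) - 1*(-50)) + 106) = (-12 - 1*12)*(((6 - 3) - 1*(-50)) + 106) = (-12 - 12)*((3 + 50) + 106) = -24*(53 + 106) = -24*159 = -3816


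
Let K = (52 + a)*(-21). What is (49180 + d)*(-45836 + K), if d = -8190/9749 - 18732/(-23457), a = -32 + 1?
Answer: -24783725966200586/10889633 ≈ -2.2759e+9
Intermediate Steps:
a = -31
d = -452122/10889633 (d = -8190*1/9749 - 18732*(-1/23457) = -8190/9749 + 892/1117 = -452122/10889633 ≈ -0.041519)
K = -441 (K = (52 - 31)*(-21) = 21*(-21) = -441)
(49180 + d)*(-45836 + K) = (49180 - 452122/10889633)*(-45836 - 441) = (535551698818/10889633)*(-46277) = -24783725966200586/10889633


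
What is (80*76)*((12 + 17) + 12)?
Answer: 249280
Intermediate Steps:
(80*76)*((12 + 17) + 12) = 6080*(29 + 12) = 6080*41 = 249280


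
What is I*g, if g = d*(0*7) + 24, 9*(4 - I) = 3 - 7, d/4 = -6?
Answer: 320/3 ≈ 106.67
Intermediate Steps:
d = -24 (d = 4*(-6) = -24)
I = 40/9 (I = 4 - (3 - 7)/9 = 4 - ⅑*(-4) = 4 + 4/9 = 40/9 ≈ 4.4444)
g = 24 (g = -0*7 + 24 = -24*0 + 24 = 0 + 24 = 24)
I*g = (40/9)*24 = 320/3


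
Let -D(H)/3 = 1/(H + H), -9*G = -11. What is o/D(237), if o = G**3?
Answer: -210298/729 ≈ -288.47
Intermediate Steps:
G = 11/9 (G = -1/9*(-11) = 11/9 ≈ 1.2222)
o = 1331/729 (o = (11/9)**3 = 1331/729 ≈ 1.8258)
D(H) = -3/(2*H) (D(H) = -3/(H + H) = -3*1/(2*H) = -3/(2*H))
o/D(237) = 1331/(729*((-3/2/237))) = 1331/(729*((-3/2*1/237))) = 1331/(729*(-1/158)) = (1331/729)*(-158) = -210298/729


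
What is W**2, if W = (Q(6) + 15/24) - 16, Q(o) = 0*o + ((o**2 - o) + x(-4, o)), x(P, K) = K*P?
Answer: 5625/64 ≈ 87.891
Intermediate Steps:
Q(o) = o**2 - 5*o (Q(o) = 0*o + ((o**2 - o) + o*(-4)) = 0 + ((o**2 - o) - 4*o) = 0 + (o**2 - 5*o) = o**2 - 5*o)
W = -75/8 (W = (6*(-5 + 6) + 15/24) - 16 = (6*1 + 15*(1/24)) - 16 = (6 + 5/8) - 16 = 53/8 - 16 = -75/8 ≈ -9.3750)
W**2 = (-75/8)**2 = 5625/64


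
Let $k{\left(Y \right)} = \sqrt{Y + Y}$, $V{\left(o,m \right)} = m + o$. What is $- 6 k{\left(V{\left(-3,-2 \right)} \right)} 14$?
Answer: $- 84 i \sqrt{10} \approx - 265.63 i$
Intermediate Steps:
$k{\left(Y \right)} = \sqrt{2} \sqrt{Y}$ ($k{\left(Y \right)} = \sqrt{2 Y} = \sqrt{2} \sqrt{Y}$)
$- 6 k{\left(V{\left(-3,-2 \right)} \right)} 14 = - 6 \sqrt{2} \sqrt{-2 - 3} \cdot 14 = - 6 \sqrt{2} \sqrt{-5} \cdot 14 = - 6 \sqrt{2} i \sqrt{5} \cdot 14 = - 6 i \sqrt{10} \cdot 14 = - 84 i \sqrt{10}$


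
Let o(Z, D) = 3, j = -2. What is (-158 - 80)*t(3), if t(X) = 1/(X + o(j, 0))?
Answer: -119/3 ≈ -39.667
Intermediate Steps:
t(X) = 1/(3 + X) (t(X) = 1/(X + 3) = 1/(3 + X))
(-158 - 80)*t(3) = (-158 - 80)/(3 + 3) = -238/6 = -238*1/6 = -119/3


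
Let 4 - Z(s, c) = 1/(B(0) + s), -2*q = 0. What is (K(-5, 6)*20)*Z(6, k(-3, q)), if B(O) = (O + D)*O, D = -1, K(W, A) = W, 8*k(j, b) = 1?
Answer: -1150/3 ≈ -383.33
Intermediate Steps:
q = 0 (q = -1/2*0 = 0)
k(j, b) = 1/8 (k(j, b) = (1/8)*1 = 1/8)
B(O) = O*(-1 + O) (B(O) = (O - 1)*O = (-1 + O)*O = O*(-1 + O))
Z(s, c) = 4 - 1/s (Z(s, c) = 4 - 1/(0*(-1 + 0) + s) = 4 - 1/(0*(-1) + s) = 4 - 1/(0 + s) = 4 - 1/s)
(K(-5, 6)*20)*Z(6, k(-3, q)) = (-5*20)*(4 - 1/6) = -100*(4 - 1*1/6) = -100*(4 - 1/6) = -100*23/6 = -1150/3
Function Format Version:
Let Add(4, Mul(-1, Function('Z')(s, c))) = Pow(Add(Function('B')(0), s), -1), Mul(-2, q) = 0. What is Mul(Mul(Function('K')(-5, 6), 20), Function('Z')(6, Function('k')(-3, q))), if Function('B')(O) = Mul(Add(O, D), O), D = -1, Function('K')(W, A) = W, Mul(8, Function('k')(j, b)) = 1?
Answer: Rational(-1150, 3) ≈ -383.33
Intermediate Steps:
q = 0 (q = Mul(Rational(-1, 2), 0) = 0)
Function('k')(j, b) = Rational(1, 8) (Function('k')(j, b) = Mul(Rational(1, 8), 1) = Rational(1, 8))
Function('B')(O) = Mul(O, Add(-1, O)) (Function('B')(O) = Mul(Add(O, -1), O) = Mul(Add(-1, O), O) = Mul(O, Add(-1, O)))
Function('Z')(s, c) = Add(4, Mul(-1, Pow(s, -1))) (Function('Z')(s, c) = Add(4, Mul(-1, Pow(Add(Mul(0, Add(-1, 0)), s), -1))) = Add(4, Mul(-1, Pow(Add(Mul(0, -1), s), -1))) = Add(4, Mul(-1, Pow(Add(0, s), -1))) = Add(4, Mul(-1, Pow(s, -1))))
Mul(Mul(Function('K')(-5, 6), 20), Function('Z')(6, Function('k')(-3, q))) = Mul(Mul(-5, 20), Add(4, Mul(-1, Pow(6, -1)))) = Mul(-100, Add(4, Mul(-1, Rational(1, 6)))) = Mul(-100, Add(4, Rational(-1, 6))) = Mul(-100, Rational(23, 6)) = Rational(-1150, 3)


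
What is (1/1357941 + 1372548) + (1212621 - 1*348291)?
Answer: 3037548348199/1357941 ≈ 2.2369e+6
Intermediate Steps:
(1/1357941 + 1372548) + (1212621 - 1*348291) = (1/1357941 + 1372548) + (1212621 - 348291) = 1863839203669/1357941 + 864330 = 3037548348199/1357941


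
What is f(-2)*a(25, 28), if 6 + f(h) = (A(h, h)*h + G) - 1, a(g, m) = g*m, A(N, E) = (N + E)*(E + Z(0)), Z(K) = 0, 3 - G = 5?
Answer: -17500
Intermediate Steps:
G = -2 (G = 3 - 1*5 = 3 - 5 = -2)
A(N, E) = E*(E + N) (A(N, E) = (N + E)*(E + 0) = (E + N)*E = E*(E + N))
f(h) = -9 + 2*h**3 (f(h) = -6 + (((h*(h + h))*h - 2) - 1) = -6 + (((h*(2*h))*h - 2) - 1) = -6 + (((2*h**2)*h - 2) - 1) = -6 + ((2*h**3 - 2) - 1) = -6 + ((-2 + 2*h**3) - 1) = -6 + (-3 + 2*h**3) = -9 + 2*h**3)
f(-2)*a(25, 28) = (-9 + 2*(-2)**3)*(25*28) = (-9 + 2*(-8))*700 = (-9 - 16)*700 = -25*700 = -17500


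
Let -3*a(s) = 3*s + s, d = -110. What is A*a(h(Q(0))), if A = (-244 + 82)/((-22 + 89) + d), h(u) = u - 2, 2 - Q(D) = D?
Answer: 0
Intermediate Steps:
Q(D) = 2 - D
h(u) = -2 + u
a(s) = -4*s/3 (a(s) = -(3*s + s)/3 = -4*s/3)
A = 162/43 (A = (-244 + 82)/((-22 + 89) - 110) = -162/(67 - 110) = -162/(-43) = -162*(-1/43) = 162/43 ≈ 3.7674)
A*a(h(Q(0))) = 162*(-4*(-2 + (2 - 1*0))/3)/43 = 162*(-4*(-2 + (2 + 0))/3)/43 = 162*(-4*(-2 + 2)/3)/43 = 162*(-4/3*0)/43 = (162/43)*0 = 0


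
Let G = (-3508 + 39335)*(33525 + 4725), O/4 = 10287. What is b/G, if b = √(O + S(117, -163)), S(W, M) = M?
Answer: √40985/1370382750 ≈ 1.4773e-7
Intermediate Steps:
O = 41148 (O = 4*10287 = 41148)
G = 1370382750 (G = 35827*38250 = 1370382750)
b = √40985 (b = √(41148 - 163) = √40985 ≈ 202.45)
b/G = √40985/1370382750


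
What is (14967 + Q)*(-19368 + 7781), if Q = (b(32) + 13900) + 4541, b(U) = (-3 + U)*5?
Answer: -388778611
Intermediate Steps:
b(U) = -15 + 5*U
Q = 18586 (Q = ((-15 + 5*32) + 13900) + 4541 = ((-15 + 160) + 13900) + 4541 = (145 + 13900) + 4541 = 14045 + 4541 = 18586)
(14967 + Q)*(-19368 + 7781) = (14967 + 18586)*(-19368 + 7781) = 33553*(-11587) = -388778611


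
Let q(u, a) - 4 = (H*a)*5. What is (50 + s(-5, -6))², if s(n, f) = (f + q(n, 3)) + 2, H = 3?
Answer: 9025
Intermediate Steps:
q(u, a) = 4 + 15*a (q(u, a) = 4 + (3*a)*5 = 4 + 15*a)
s(n, f) = 51 + f (s(n, f) = (f + (4 + 15*3)) + 2 = (f + (4 + 45)) + 2 = (f + 49) + 2 = (49 + f) + 2 = 51 + f)
(50 + s(-5, -6))² = (50 + (51 - 6))² = (50 + 45)² = 95² = 9025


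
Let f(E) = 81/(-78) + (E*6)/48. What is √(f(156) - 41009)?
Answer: 41*I*√4121/13 ≈ 202.46*I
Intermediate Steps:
f(E) = -27/26 + E/8 (f(E) = 81*(-1/78) + (6*E)*(1/48) = -27/26 + E/8)
√(f(156) - 41009) = √((-27/26 + (⅛)*156) - 41009) = √((-27/26 + 39/2) - 41009) = √(240/13 - 41009) = √(-532877/13) = 41*I*√4121/13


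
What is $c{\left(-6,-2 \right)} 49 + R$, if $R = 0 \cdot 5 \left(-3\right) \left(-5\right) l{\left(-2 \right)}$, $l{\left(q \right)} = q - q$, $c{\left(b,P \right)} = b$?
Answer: $-294$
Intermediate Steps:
$l{\left(q \right)} = 0$
$R = 0$ ($R = 0 \cdot 5 \left(-3\right) \left(-5\right) 0 = 0 \left(\left(-15\right) \left(-5\right)\right) 0 = 0 \cdot 75 \cdot 0 = 0 \cdot 0 = 0$)
$c{\left(-6,-2 \right)} 49 + R = \left(-6\right) 49 + 0 = -294 + 0 = -294$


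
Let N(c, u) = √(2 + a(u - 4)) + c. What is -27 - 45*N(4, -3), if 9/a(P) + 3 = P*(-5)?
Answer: -207 - 45*√146/8 ≈ -274.97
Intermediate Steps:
a(P) = 9/(-3 - 5*P) (a(P) = 9/(-3 + P*(-5)) = 9/(-3 - 5*P))
N(c, u) = c + √(2 - 9/(-17 + 5*u)) (N(c, u) = √(2 - 9/(3 + 5*(u - 4))) + c = √(2 - 9/(3 + 5*(-4 + u))) + c = √(2 - 9/(3 + (-20 + 5*u))) + c = √(2 - 9/(-17 + 5*u)) + c = c + √(2 - 9/(-17 + 5*u)))
-27 - 45*N(4, -3) = -27 - 45*(4 + √((-43 + 10*(-3))/(-17 + 5*(-3)))) = -27 - 45*(4 + √((-43 - 30)/(-17 - 15))) = -27 - 45*(4 + √(-73/(-32))) = -27 - 45*(4 + √(-1/32*(-73))) = -27 - 45*(4 + √(73/32)) = -27 - 45*(4 + √146/8) = -27 + (-180 - 45*√146/8) = -207 - 45*√146/8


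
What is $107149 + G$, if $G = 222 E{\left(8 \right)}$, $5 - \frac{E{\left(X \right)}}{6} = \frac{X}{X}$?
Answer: $112477$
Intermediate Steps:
$E{\left(X \right)} = 24$ ($E{\left(X \right)} = 30 - 6 \frac{X}{X} = 30 - 6 = 24$)
$G = 5328$ ($G = 222 \cdot 24 = 5328$)
$107149 + G = 107149 + 5328 = 112477$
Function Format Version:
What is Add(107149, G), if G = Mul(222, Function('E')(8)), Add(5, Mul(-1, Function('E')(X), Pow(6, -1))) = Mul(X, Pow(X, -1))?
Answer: 112477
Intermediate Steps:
Function('E')(X) = 24 (Function('E')(X) = Add(30, Mul(-6, Mul(X, Pow(X, -1)))) = Add(30, Mul(-6, 1)) = Add(30, -6) = 24)
G = 5328 (G = Mul(222, 24) = 5328)
Add(107149, G) = Add(107149, 5328) = 112477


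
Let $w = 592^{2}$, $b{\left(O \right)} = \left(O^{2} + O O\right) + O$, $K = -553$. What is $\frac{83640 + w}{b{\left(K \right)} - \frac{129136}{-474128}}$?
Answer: $\frac{1607975479}{2263462152} \approx 0.71041$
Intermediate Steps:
$b{\left(O \right)} = O + 2 O^{2}$ ($b{\left(O \right)} = \left(O^{2} + O^{2}\right) + O = 2 O^{2} + O = O + 2 O^{2}$)
$w = 350464$
$\frac{83640 + w}{b{\left(K \right)} - \frac{129136}{-474128}} = \frac{83640 + 350464}{- 553 \left(1 + 2 \left(-553\right)\right) - \frac{129136}{-474128}} = \frac{434104}{- 553 \left(1 - 1106\right) - - \frac{8071}{29633}} = \frac{434104}{\left(-553\right) \left(-1105\right) + \frac{8071}{29633}} = \frac{434104}{611065 + \frac{8071}{29633}} = \frac{434104}{\frac{18107697216}{29633}} = 434104 \cdot \frac{29633}{18107697216} = \frac{1607975479}{2263462152}$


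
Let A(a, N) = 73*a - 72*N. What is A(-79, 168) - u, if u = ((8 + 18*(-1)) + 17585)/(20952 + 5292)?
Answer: -468814147/26244 ≈ -17864.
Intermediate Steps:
u = 17575/26244 (u = ((8 - 18) + 17585)/26244 = (-10 + 17585)*(1/26244) = 17575*(1/26244) = 17575/26244 ≈ 0.66968)
A(a, N) = -72*N + 73*a
A(-79, 168) - u = (-72*168 + 73*(-79)) - 1*17575/26244 = (-12096 - 5767) - 17575/26244 = -17863 - 17575/26244 = -468814147/26244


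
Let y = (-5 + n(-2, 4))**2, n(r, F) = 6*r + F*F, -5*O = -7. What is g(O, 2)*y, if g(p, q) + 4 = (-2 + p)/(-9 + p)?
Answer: -149/38 ≈ -3.9211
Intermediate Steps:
O = 7/5 (O = -1/5*(-7) = 7/5 ≈ 1.4000)
g(p, q) = -4 + (-2 + p)/(-9 + p)
n(r, F) = F**2 + 6*r (n(r, F) = 6*r + F**2 = F**2 + 6*r)
y = 1 (y = (-5 + (4**2 + 6*(-2)))**2 = (-5 + (16 - 12))**2 = (-5 + 4)**2 = (-1)**2 = 1)
g(O, 2)*y = ((34 - 3*7/5)/(-9 + 7/5))*1 = ((34 - 21/5)/(-38/5))*1 = -5/38*149/5*1 = -149/38*1 = -149/38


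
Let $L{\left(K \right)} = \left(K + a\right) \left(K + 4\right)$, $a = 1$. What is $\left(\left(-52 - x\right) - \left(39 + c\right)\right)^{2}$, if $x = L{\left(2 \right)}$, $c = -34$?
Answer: $5625$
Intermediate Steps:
$L{\left(K \right)} = \left(1 + K\right) \left(4 + K\right)$ ($L{\left(K \right)} = \left(K + 1\right) \left(K + 4\right) = \left(1 + K\right) \left(4 + K\right)$)
$x = 18$ ($x = 4 + 2^{2} + 5 \cdot 2 = 4 + 4 + 10 = 18$)
$\left(\left(-52 - x\right) - \left(39 + c\right)\right)^{2} = \left(\left(-52 - 18\right) - 5\right)^{2} = \left(-70 + \left(-58 + 53\right)\right)^{2} = \left(-70 - 5\right)^{2} = \left(-75\right)^{2} = 5625$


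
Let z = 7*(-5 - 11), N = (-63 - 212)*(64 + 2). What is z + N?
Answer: -18262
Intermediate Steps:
N = -18150 (N = -275*66 = -18150)
z = -112 (z = 7*(-16) = -112)
z + N = -112 - 18150 = -18262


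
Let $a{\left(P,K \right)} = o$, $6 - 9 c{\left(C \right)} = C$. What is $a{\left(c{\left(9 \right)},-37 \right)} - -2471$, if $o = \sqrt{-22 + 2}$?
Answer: $2471 + 2 i \sqrt{5} \approx 2471.0 + 4.4721 i$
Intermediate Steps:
$o = 2 i \sqrt{5}$ ($o = \sqrt{-20} = 2 i \sqrt{5} \approx 4.4721 i$)
$c{\left(C \right)} = \frac{2}{3} - \frac{C}{9}$
$a{\left(P,K \right)} = 2 i \sqrt{5}$
$a{\left(c{\left(9 \right)},-37 \right)} - -2471 = 2 i \sqrt{5} - -2471 = 2 i \sqrt{5} + 2471 = 2471 + 2 i \sqrt{5}$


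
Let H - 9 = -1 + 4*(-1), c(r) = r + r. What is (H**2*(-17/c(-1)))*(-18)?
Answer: -2448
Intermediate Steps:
c(r) = 2*r
H = 4 (H = 9 + (-1 + 4*(-1)) = 9 + (-1 - 4) = 9 - 5 = 4)
(H**2*(-17/c(-1)))*(-18) = (4**2*(-17/(2*(-1))))*(-18) = (16*(-17/(-2)))*(-18) = (16*(-17*(-1/2)))*(-18) = (16*(17/2))*(-18) = 136*(-18) = -2448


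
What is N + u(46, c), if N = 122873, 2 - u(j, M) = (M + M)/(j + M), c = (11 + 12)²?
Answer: 3071829/25 ≈ 1.2287e+5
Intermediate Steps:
c = 529 (c = 23² = 529)
u(j, M) = 2 - 2*M/(M + j) (u(j, M) = 2 - (M + M)/(j + M) = 2 - 2*M/(M + j))
N + u(46, c) = 122873 + 2*46/(529 + 46) = 122873 + 2*46/575 = 122873 + 2*46*(1/575) = 122873 + 4/25 = 3071829/25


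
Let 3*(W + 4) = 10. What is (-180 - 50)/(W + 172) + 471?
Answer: 120702/257 ≈ 469.66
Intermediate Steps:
W = -2/3 (W = -4 + (1/3)*10 = -4 + 10/3 = -2/3 ≈ -0.66667)
(-180 - 50)/(W + 172) + 471 = (-180 - 50)/(-2/3 + 172) + 471 = -230/514/3 + 471 = -230*3/514 + 471 = -345/257 + 471 = 120702/257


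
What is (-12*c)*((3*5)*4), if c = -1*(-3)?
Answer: -2160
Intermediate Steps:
c = 3
(-12*c)*((3*5)*4) = (-12*3)*((3*5)*4) = -540*4 = -36*60 = -2160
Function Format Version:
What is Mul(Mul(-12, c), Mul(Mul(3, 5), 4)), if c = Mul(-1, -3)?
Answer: -2160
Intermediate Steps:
c = 3
Mul(Mul(-12, c), Mul(Mul(3, 5), 4)) = Mul(Mul(-12, 3), Mul(Mul(3, 5), 4)) = Mul(-36, Mul(15, 4)) = Mul(-36, 60) = -2160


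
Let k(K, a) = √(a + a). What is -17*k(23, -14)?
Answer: -34*I*√7 ≈ -89.956*I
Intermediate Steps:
k(K, a) = √2*√a (k(K, a) = √(2*a) = √2*√a)
-17*k(23, -14) = -17*√2*√(-14) = -17*√2*I*√14 = -34*I*√7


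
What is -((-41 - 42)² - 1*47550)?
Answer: 40661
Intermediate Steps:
-((-41 - 42)² - 1*47550) = -((-83)² - 47550) = -(6889 - 47550) = -1*(-40661) = 40661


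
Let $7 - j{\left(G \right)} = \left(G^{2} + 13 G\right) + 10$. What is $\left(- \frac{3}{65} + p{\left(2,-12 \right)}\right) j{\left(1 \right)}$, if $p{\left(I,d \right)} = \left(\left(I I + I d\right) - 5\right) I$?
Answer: $\frac{55301}{65} \approx 850.78$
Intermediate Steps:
$p{\left(I,d \right)} = I \left(-5 + I^{2} + I d\right)$ ($p{\left(I,d \right)} = \left(\left(I^{2} + I d\right) - 5\right) I = \left(-5 + I^{2} + I d\right) I = I \left(-5 + I^{2} + I d\right)$)
$j{\left(G \right)} = -3 - G^{2} - 13 G$ ($j{\left(G \right)} = 7 - \left(\left(G^{2} + 13 G\right) + 10\right) = 7 - \left(10 + G^{2} + 13 G\right) = -3 - G^{2} - 13 G$)
$\left(- \frac{3}{65} + p{\left(2,-12 \right)}\right) j{\left(1 \right)} = \left(- \frac{3}{65} + 2 \left(-5 + 2^{2} + 2 \left(-12\right)\right)\right) \left(-3 - 1^{2} - 13\right) = \left(\left(-3\right) \frac{1}{65} + 2 \left(-5 + 4 - 24\right)\right) \left(-3 - 1 - 13\right) = \left(- \frac{3}{65} + 2 \left(-25\right)\right) \left(-3 - 1 - 13\right) = \left(- \frac{3}{65} - 50\right) \left(-17\right) = \left(- \frac{3253}{65}\right) \left(-17\right) = \frac{55301}{65}$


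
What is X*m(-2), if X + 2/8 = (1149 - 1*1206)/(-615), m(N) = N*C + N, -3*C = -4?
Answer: 301/410 ≈ 0.73415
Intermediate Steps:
C = 4/3 (C = -⅓*(-4) = 4/3 ≈ 1.3333)
m(N) = 7*N/3 (m(N) = N*(4/3) + N = 4*N/3 + N = 7*N/3)
X = -129/820 (X = -¼ + (1149 - 1*1206)/(-615) = -¼ + (1149 - 1206)*(-1/615) = -¼ - 57*(-1/615) = -¼ + 19/205 = -129/820 ≈ -0.15732)
X*m(-2) = -301*(-2)/820 = -129/820*(-14/3) = 301/410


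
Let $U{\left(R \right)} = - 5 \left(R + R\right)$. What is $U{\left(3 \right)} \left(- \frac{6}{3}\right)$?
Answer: $60$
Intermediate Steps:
$U{\left(R \right)} = - 10 R$ ($U{\left(R \right)} = - 5 \cdot 2 R = - 10 R$)
$U{\left(3 \right)} \left(- \frac{6}{3}\right) = \left(-10\right) 3 \left(- \frac{6}{3}\right) = - 30 \left(\left(-6\right) \frac{1}{3}\right) = \left(-30\right) \left(-2\right) = 60$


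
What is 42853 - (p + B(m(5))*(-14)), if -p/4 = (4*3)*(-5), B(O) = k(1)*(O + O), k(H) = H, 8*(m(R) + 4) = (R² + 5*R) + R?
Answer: 85387/2 ≈ 42694.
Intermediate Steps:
m(R) = -4 + R²/8 + 3*R/4 (m(R) = -4 + ((R² + 5*R) + R)/8 = -4 + (R² + 6*R)/8 = -4 + (R²/8 + 3*R/4) = -4 + R²/8 + 3*R/4)
B(O) = 2*O (B(O) = 1*(O + O) = 1*(2*O) = 2*O)
p = 240 (p = -4*4*3*(-5) = -48*(-5) = -4*(-60) = 240)
42853 - (p + B(m(5))*(-14)) = 42853 - (240 + (2*(-4 + (⅛)*5² + (¾)*5))*(-14)) = 42853 - (240 + (2*(-4 + (⅛)*25 + 15/4))*(-14)) = 42853 - (240 + (2*(-4 + 25/8 + 15/4))*(-14)) = 42853 - (240 + (2*(23/8))*(-14)) = 42853 - (240 + (23/4)*(-14)) = 42853 - (240 - 161/2) = 42853 - 1*319/2 = 42853 - 319/2 = 85387/2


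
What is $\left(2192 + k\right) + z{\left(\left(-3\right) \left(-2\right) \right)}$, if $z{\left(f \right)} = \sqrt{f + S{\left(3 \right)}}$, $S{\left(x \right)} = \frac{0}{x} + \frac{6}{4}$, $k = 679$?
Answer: $2871 + \frac{\sqrt{30}}{2} \approx 2873.7$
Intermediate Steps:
$S{\left(x \right)} = \frac{3}{2}$ ($S{\left(x \right)} = 0 + 6 \cdot \frac{1}{4} = 0 + \frac{3}{2} = \frac{3}{2}$)
$z{\left(f \right)} = \sqrt{\frac{3}{2} + f}$ ($z{\left(f \right)} = \sqrt{f + \frac{3}{2}} = \sqrt{\frac{3}{2} + f}$)
$\left(2192 + k\right) + z{\left(\left(-3\right) \left(-2\right) \right)} = \left(2192 + 679\right) + \frac{\sqrt{6 + 4 \left(\left(-3\right) \left(-2\right)\right)}}{2} = 2871 + \frac{\sqrt{6 + 4 \cdot 6}}{2} = 2871 + \frac{\sqrt{6 + 24}}{2} = 2871 + \frac{\sqrt{30}}{2}$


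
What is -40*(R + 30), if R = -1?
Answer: -1160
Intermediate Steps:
-40*(R + 30) = -40*(-1 + 30) = -40*29 = -1160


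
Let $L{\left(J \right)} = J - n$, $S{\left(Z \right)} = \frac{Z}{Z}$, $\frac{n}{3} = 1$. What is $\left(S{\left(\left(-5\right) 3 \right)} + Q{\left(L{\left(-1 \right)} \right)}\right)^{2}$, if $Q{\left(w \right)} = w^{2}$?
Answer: $289$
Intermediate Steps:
$n = 3$ ($n = 3 \cdot 1 = 3$)
$S{\left(Z \right)} = 1$
$L{\left(J \right)} = -3 + J$ ($L{\left(J \right)} = J - 3 = -3 + J$)
$\left(S{\left(\left(-5\right) 3 \right)} + Q{\left(L{\left(-1 \right)} \right)}\right)^{2} = \left(1 + \left(-3 - 1\right)^{2}\right)^{2} = \left(1 + \left(-4\right)^{2}\right)^{2} = \left(1 + 16\right)^{2} = 17^{2} = 289$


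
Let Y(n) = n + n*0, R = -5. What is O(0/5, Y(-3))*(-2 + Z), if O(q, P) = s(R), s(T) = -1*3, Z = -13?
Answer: 45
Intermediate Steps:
Y(n) = n (Y(n) = n + 0 = n)
s(T) = -3
O(q, P) = -3
O(0/5, Y(-3))*(-2 + Z) = -3*(-2 - 13) = -3*(-15) = 45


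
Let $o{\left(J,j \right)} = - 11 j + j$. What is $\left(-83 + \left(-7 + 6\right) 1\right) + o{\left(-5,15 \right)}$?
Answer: $-234$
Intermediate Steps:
$o{\left(J,j \right)} = - 10 j$
$\left(-83 + \left(-7 + 6\right) 1\right) + o{\left(-5,15 \right)} = \left(-83 + \left(-7 + 6\right) 1\right) - 150 = \left(-83 - 1\right) - 150 = -84 - 150 = -234$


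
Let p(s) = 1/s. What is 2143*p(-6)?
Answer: -2143/6 ≈ -357.17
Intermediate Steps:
2143*p(-6) = 2143/(-6) = 2143*(-1/6) = -2143/6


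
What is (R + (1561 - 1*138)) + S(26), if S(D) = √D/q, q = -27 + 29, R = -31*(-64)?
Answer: 3407 + √26/2 ≈ 3409.6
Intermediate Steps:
R = 1984
q = 2
S(D) = √D/2
(R + (1561 - 1*138)) + S(26) = (1984 + (1561 - 1*138)) + √26/2 = (1984 + (1561 - 138)) + √26/2 = (1984 + 1423) + √26/2 = 3407 + √26/2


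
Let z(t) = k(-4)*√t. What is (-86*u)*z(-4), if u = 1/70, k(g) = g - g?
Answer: 0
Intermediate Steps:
k(g) = 0
u = 1/70 ≈ 0.014286
z(t) = 0 (z(t) = 0*√t = 0)
(-86*u)*z(-4) = -86*1/70*0 = -43/35*0 = 0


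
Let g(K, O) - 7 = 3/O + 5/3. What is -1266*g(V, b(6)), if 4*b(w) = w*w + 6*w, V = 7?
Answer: -11183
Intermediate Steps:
b(w) = w²/4 + 3*w/2 (b(w) = (w*w + 6*w)/4 = (w² + 6*w)/4 = w²/4 + 3*w/2)
g(K, O) = 26/3 + 3/O (g(K, O) = 7 + (3/O + 5/3) = 7 + (5/3 + 3/O) = 26/3 + 3/O)
-1266*g(V, b(6)) = -1266*(26/3 + 3/(((¼)*6*(6 + 6)))) = -1266*(26/3 + 3/(((¼)*6*12))) = -1266*(26/3 + 3/18) = -1266*(26/3 + 3*(1/18)) = -1266*(26/3 + ⅙) = -1266*53/6 = -11183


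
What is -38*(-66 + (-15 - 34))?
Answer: 4370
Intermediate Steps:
-38*(-66 + (-15 - 34)) = -38*(-66 - 49) = -38*(-115) = 4370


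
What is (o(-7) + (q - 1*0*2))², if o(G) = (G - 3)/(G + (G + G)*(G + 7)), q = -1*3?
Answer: 121/49 ≈ 2.4694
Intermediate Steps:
q = -3
o(G) = (-3 + G)/(G + 2*G*(7 + G)) (o(G) = (-3 + G)/(G + (2*G)*(7 + G)) = (-3 + G)/(G + 2*G*(7 + G)))
(o(-7) + (q - 1*0*2))² = ((-3 - 7)/((-7)*(15 + 2*(-7))) + (-3 - 1*0*2))² = (-⅐*(-10)/(15 - 14) + (-3 + 0*2))² = (-⅐*(-10)/1 + (-3 + 0))² = (-⅐*1*(-10) - 3)² = (10/7 - 3)² = (-11/7)² = 121/49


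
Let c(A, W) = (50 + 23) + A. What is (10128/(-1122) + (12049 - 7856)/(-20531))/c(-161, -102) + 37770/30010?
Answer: 197492411013/144844609448 ≈ 1.3635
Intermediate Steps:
c(A, W) = 73 + A
(10128/(-1122) + (12049 - 7856)/(-20531))/c(-161, -102) + 37770/30010 = (10128/(-1122) + (12049 - 7856)/(-20531))/(73 - 161) + 37770/30010 = (10128*(-1/1122) + 4193*(-1/20531))/(-88) + 37770*(1/30010) = (-1688/187 - 599/2933)*(-1/88) + 3777/3001 = -5062917/548471*(-1/88) + 3777/3001 = 5062917/48265448 + 3777/3001 = 197492411013/144844609448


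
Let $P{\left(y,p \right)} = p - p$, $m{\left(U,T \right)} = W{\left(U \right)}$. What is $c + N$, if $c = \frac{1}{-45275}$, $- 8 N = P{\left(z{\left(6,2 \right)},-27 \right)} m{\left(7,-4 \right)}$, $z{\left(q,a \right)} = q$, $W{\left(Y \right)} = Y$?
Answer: $- \frac{1}{45275} \approx -2.2087 \cdot 10^{-5}$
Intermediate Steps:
$m{\left(U,T \right)} = U$
$P{\left(y,p \right)} = 0$
$N = 0$ ($N = - \frac{0 \cdot 7}{8} = \left(- \frac{1}{8}\right) 0 = 0$)
$c = - \frac{1}{45275} \approx -2.2087 \cdot 10^{-5}$
$c + N = - \frac{1}{45275} + 0 = - \frac{1}{45275}$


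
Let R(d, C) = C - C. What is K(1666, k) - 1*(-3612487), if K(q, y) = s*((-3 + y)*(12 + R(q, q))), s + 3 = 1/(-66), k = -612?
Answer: 39982127/11 ≈ 3.6347e+6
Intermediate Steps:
R(d, C) = 0
s = -199/66 (s = -3 + 1/(-66) = -3 - 1/66 = -199/66 ≈ -3.0152)
K(q, y) = 1194/11 - 398*y/11 (K(q, y) = -199*(-3 + y)*(12 + 0)/66 = -199*(-3 + y)*12/66 = -199*(-36 + 12*y)/66 = 1194/11 - 398*y/11)
K(1666, k) - 1*(-3612487) = (1194/11 - 398/11*(-612)) - 1*(-3612487) = (1194/11 + 243576/11) + 3612487 = 244770/11 + 3612487 = 39982127/11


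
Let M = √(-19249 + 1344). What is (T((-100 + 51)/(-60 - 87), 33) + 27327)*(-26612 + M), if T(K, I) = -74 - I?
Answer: -724378640 + 27220*I*√17905 ≈ -7.2438e+8 + 3.6423e+6*I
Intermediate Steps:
M = I*√17905 (M = √(-17905) = I*√17905 ≈ 133.81*I)
(T((-100 + 51)/(-60 - 87), 33) + 27327)*(-26612 + M) = ((-74 - 1*33) + 27327)*(-26612 + I*√17905) = ((-74 - 33) + 27327)*(-26612 + I*√17905) = (-107 + 27327)*(-26612 + I*√17905) = 27220*(-26612 + I*√17905) = -724378640 + 27220*I*√17905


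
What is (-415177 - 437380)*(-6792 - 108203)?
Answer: 98039792215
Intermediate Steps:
(-415177 - 437380)*(-6792 - 108203) = -852557*(-114995) = 98039792215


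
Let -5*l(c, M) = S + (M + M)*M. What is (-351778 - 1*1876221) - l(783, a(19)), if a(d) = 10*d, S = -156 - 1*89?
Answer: -2213608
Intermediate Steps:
S = -245 (S = -156 - 89 = -245)
l(c, M) = 49 - 2*M²/5 (l(c, M) = -(-245 + (M + M)*M)/5 = -(-245 + (2*M)*M)/5 = -(-245 + 2*M²)/5 = 49 - 2*M²/5)
(-351778 - 1*1876221) - l(783, a(19)) = (-351778 - 1*1876221) - (49 - 2*(10*19)²/5) = (-351778 - 1876221) - (49 - ⅖*190²) = -2227999 - (49 - ⅖*36100) = -2227999 - (49 - 14440) = -2227999 - 1*(-14391) = -2227999 + 14391 = -2213608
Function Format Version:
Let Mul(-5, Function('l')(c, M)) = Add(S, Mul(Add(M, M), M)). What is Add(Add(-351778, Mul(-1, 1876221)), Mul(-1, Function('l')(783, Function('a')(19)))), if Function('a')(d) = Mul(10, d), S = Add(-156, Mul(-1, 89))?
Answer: -2213608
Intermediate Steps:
S = -245 (S = Add(-156, -89) = -245)
Function('l')(c, M) = Add(49, Mul(Rational(-2, 5), Pow(M, 2))) (Function('l')(c, M) = Mul(Rational(-1, 5), Add(-245, Mul(Add(M, M), M))) = Mul(Rational(-1, 5), Add(-245, Mul(Mul(2, M), M))) = Mul(Rational(-1, 5), Add(-245, Mul(2, Pow(M, 2)))) = Add(49, Mul(Rational(-2, 5), Pow(M, 2))))
Add(Add(-351778, Mul(-1, 1876221)), Mul(-1, Function('l')(783, Function('a')(19)))) = Add(Add(-351778, Mul(-1, 1876221)), Mul(-1, Add(49, Mul(Rational(-2, 5), Pow(Mul(10, 19), 2))))) = Add(Add(-351778, -1876221), Mul(-1, Add(49, Mul(Rational(-2, 5), Pow(190, 2))))) = Add(-2227999, Mul(-1, Add(49, Mul(Rational(-2, 5), 36100)))) = Add(-2227999, Mul(-1, Add(49, -14440))) = Add(-2227999, Mul(-1, -14391)) = Add(-2227999, 14391) = -2213608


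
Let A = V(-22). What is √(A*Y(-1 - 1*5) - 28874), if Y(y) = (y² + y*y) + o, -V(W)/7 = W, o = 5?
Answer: 2*I*√4254 ≈ 130.45*I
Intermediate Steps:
V(W) = -7*W
A = 154 (A = -7*(-22) = 154)
Y(y) = 5 + 2*y² (Y(y) = (y² + y*y) + 5 = (y² + y²) + 5 = 2*y² + 5 = 5 + 2*y²)
√(A*Y(-1 - 1*5) - 28874) = √(154*(5 + 2*(-1 - 1*5)²) - 28874) = √(154*(5 + 2*(-1 - 5)²) - 28874) = √(154*(5 + 2*(-6)²) - 28874) = √(154*(5 + 2*36) - 28874) = √(154*(5 + 72) - 28874) = √(154*77 - 28874) = √(11858 - 28874) = √(-17016) = 2*I*√4254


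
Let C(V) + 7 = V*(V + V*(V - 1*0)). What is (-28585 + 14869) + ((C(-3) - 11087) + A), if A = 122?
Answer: -24706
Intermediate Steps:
C(V) = -7 + V*(V + V**2) (C(V) = -7 + V*(V + V*(V - 1*0)) = -7 + V*(V + V*(V + 0)) = -7 + V*(V + V*V) = -7 + V*(V + V**2))
(-28585 + 14869) + ((C(-3) - 11087) + A) = (-28585 + 14869) + (((-7 + (-3)**2 + (-3)**3) - 11087) + 122) = -13716 + (((-7 + 9 - 27) - 11087) + 122) = -13716 + ((-25 - 11087) + 122) = -13716 + (-11112 + 122) = -13716 - 10990 = -24706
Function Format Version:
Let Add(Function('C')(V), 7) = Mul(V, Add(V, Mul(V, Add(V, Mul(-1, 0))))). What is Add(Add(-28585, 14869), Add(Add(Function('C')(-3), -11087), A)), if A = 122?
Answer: -24706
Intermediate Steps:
Function('C')(V) = Add(-7, Mul(V, Add(V, Pow(V, 2)))) (Function('C')(V) = Add(-7, Mul(V, Add(V, Mul(V, Add(V, Mul(-1, 0)))))) = Add(-7, Mul(V, Add(V, Mul(V, Add(V, 0))))) = Add(-7, Mul(V, Add(V, Mul(V, V)))) = Add(-7, Mul(V, Add(V, Pow(V, 2)))))
Add(Add(-28585, 14869), Add(Add(Function('C')(-3), -11087), A)) = Add(Add(-28585, 14869), Add(Add(Add(-7, Pow(-3, 2), Pow(-3, 3)), -11087), 122)) = Add(-13716, Add(Add(Add(-7, 9, -27), -11087), 122)) = Add(-13716, Add(Add(-25, -11087), 122)) = Add(-13716, Add(-11112, 122)) = Add(-13716, -10990) = -24706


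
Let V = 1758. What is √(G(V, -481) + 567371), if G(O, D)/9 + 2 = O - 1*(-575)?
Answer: 205*√14 ≈ 767.04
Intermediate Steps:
G(O, D) = 5157 + 9*O (G(O, D) = -18 + 9*(O - 1*(-575)) = -18 + 9*(O + 575) = -18 + 9*(575 + O) = -18 + (5175 + 9*O) = 5157 + 9*O)
√(G(V, -481) + 567371) = √((5157 + 9*1758) + 567371) = √((5157 + 15822) + 567371) = √(20979 + 567371) = √588350 = 205*√14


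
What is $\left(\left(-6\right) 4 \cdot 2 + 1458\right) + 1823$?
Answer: $3233$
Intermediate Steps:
$\left(\left(-6\right) 4 \cdot 2 + 1458\right) + 1823 = \left(\left(-24\right) 2 + 1458\right) + 1823 = \left(-48 + 1458\right) + 1823 = 1410 + 1823 = 3233$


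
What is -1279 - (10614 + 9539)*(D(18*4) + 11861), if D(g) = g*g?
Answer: -343509164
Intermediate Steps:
D(g) = g**2
-1279 - (10614 + 9539)*(D(18*4) + 11861) = -1279 - (10614 + 9539)*((18*4)**2 + 11861) = -1279 - 20153*(72**2 + 11861) = -1279 - 20153*(5184 + 11861) = -1279 - 20153*17045 = -1279 - 1*343507885 = -1279 - 343507885 = -343509164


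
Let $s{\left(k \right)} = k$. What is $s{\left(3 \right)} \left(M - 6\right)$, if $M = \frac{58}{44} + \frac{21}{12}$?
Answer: $- \frac{387}{44} \approx -8.7955$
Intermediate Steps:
$M = \frac{135}{44}$ ($M = 58 \cdot \frac{1}{44} + 21 \cdot \frac{1}{12} = \frac{29}{22} + \frac{7}{4} = \frac{135}{44} \approx 3.0682$)
$s{\left(3 \right)} \left(M - 6\right) = 3 \left(\frac{135}{44} - 6\right) = 3 \left(- \frac{129}{44}\right) = - \frac{387}{44}$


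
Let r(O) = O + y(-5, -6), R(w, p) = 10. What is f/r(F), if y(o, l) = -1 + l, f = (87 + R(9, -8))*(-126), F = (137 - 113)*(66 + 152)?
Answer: -12222/5225 ≈ -2.3391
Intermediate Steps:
F = 5232 (F = 24*218 = 5232)
f = -12222 (f = (87 + 10)*(-126) = 97*(-126) = -12222)
r(O) = -7 + O (r(O) = O + (-1 - 6) = O - 7 = -7 + O)
f/r(F) = -12222/(-7 + 5232) = -12222/5225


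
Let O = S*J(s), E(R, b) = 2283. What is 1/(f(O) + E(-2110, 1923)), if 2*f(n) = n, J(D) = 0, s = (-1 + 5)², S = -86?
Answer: 1/2283 ≈ 0.00043802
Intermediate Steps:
s = 16 (s = 4² = 16)
O = 0 (O = -86*0 = 0)
f(n) = n/2
1/(f(O) + E(-2110, 1923)) = 1/((½)*0 + 2283) = 1/(0 + 2283) = 1/2283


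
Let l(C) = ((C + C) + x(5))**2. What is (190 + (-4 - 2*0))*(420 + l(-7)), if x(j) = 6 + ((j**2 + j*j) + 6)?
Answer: 506664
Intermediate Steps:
x(j) = 12 + 2*j**2 (x(j) = 6 + ((j**2 + j**2) + 6) = 6 + (2*j**2 + 6) = 6 + (6 + 2*j**2) = 12 + 2*j**2)
l(C) = (62 + 2*C)**2 (l(C) = ((C + C) + (12 + 2*5**2))**2 = (2*C + (12 + 2*25))**2 = (2*C + (12 + 50))**2 = (2*C + 62)**2 = (62 + 2*C)**2)
(190 + (-4 - 2*0))*(420 + l(-7)) = (190 + (-4 - 2*0))*(420 + 4*(31 - 7)**2) = (190 + (-4 + 0))*(420 + 4*24**2) = (190 - 4)*(420 + 4*576) = 186*(420 + 2304) = 186*2724 = 506664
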